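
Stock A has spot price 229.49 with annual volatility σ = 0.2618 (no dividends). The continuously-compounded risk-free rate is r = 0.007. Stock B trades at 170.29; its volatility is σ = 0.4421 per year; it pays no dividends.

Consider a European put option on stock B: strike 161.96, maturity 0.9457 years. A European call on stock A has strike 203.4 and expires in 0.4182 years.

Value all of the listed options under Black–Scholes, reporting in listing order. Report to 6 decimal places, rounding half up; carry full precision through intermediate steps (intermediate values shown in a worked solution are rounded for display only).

price(stock B put K=161.96) = 23.726630
price(stock A call K=203.4) = 31.631850

[stock B put K=161.96]
σ√T = 0.4421·√0.9457 = 0.429929
d₁ = (ln(S/K) + (r+σ²/2)T) / (σ√T) = (ln(170.29/161.96) + (0.007+0.4421²/2)·0.9457) / 0.429929 = (0.050153 + 0.099040) / 0.429929 = 0.347017
d₂ = d₁ − σ√T = 0.347017 − 0.429929 = -0.082912
e^{−rT} = 0.993402
N(−d₁) = 0.364289,  N(−d₂) = 0.533039
price = K·e^{−rT}·N(−d₂) − S·N(−d₁) = 85.761418 − 62.034789 = 23.726630
[stock A call K=203.4]
σ√T = 0.2618·√0.4182 = 0.169302
d₁ = (ln(S/K) + (r+σ²/2)T) / (σ√T) = (ln(229.49/203.4) + (0.007+0.2618²/2)·0.4182) / 0.169302 = (0.120685 + 0.017259) / 0.169302 = 0.814781
d₂ = d₁ − σ√T = 0.814781 − 0.169302 = 0.645479
e^{−rT} = 0.997077
N(d₁) = 0.792401,  N(d₂) = 0.740692
price = S·N(d₁) − K·e^{−rT}·N(d₂) = 181.848147 − 150.216297 = 31.631850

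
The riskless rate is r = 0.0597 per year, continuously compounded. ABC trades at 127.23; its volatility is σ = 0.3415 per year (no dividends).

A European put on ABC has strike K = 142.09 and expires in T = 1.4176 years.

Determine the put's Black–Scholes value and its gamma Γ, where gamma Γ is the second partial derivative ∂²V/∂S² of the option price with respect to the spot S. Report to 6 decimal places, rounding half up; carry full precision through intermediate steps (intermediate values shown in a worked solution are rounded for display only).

σ√T = 0.3415·√1.4176 = 0.406600
d₁ = (ln(S/K) + (r+σ²/2)T) / (σ√T) = (ln(127.23/142.09) + (0.0597+0.3415²/2)·1.4176) / 0.406600 = (-0.110464 + 0.167293) / 0.406600 = 0.139765
d₂ = d₁ − σ√T = 0.139765 − 0.406600 = -0.266835
e^{−rT} = 0.918852
N(−d₁) = 0.444423,  N(−d₂) = 0.605202
Put price V = K·e^{−rT}·N(−d₂) − S·N(−d₁) = 79.014946 − 56.543928 = 22.471018
φ(d₁) = (1/√(2π))·e^{−d₁²/2} = 0.395065
Γ = φ(d₁) / (S·σ·√T) = 0.007637

price = 22.471018
Γ = 0.007637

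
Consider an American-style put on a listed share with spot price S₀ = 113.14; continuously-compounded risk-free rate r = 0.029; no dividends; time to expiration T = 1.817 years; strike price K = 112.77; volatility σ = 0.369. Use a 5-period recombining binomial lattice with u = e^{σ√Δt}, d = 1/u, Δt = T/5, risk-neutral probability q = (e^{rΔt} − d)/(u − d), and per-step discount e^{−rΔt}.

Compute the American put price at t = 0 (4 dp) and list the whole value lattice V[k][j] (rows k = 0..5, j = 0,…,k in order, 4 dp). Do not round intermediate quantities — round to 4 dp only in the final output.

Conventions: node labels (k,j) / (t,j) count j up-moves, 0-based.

price = 20.2897
tree:
20.2897
29.4375 10.3598
41.1154 16.8411 3.2335
54.7205 26.5948 6.1451 0.0000
66.2978 40.2589 11.6786 0.0000 0.0000
75.5662 54.7205 22.1946 0.0000 0.0000 0.0000

Δt=0.36340, u=1.24912, d=0.80056, q=0.46824, disc=e^(-rΔt)=0.98952
k=5 terminal: V=max(K-S,0) → 75.5662 54.7205 22.1946 0.0000 0.0000 0.0000
k=4: j=0 S=46.4722 intr=66.2978 cont=65.1156 V=66.2978[EX]; j=1 S=72.5111 intr=40.2589 cont=39.0767 V=40.2589[EX]; j=2 S=113.1400 intr=0.0000 cont=11.6786 V=11.6786[hold]; j=3 S=176.5337 intr=0.0000 cont=0.0000 V=0.0000[hold]; j=4 S=275.4478 intr=0.0000 cont=0.0000 V=0.0000[hold]
k=3: j=0 S=58.0495 intr=54.7205 cont=53.5383 V=54.7205[EX]; j=1 S=90.5754 intr=22.1946 cont=26.5948 V=26.5948[hold]; j=2 S=141.3260 intr=0.0000 cont=6.1451 V=6.1451[hold]; j=3 S=220.5127 intr=0.0000 cont=0.0000 V=0.0000[hold]
k=2: j=0 S=72.5111 intr=40.2589 cont=41.1154 V=41.1154[hold]; j=1 S=113.1400 intr=0.0000 cont=16.8411 V=16.8411[hold]; j=2 S=176.5337 intr=0.0000 cont=3.2335 V=3.2335[hold]
k=1: j=0 S=90.5754 intr=22.1946 cont=29.4375 V=29.4375[hold]; j=1 S=141.3260 intr=0.0000 cont=10.3598 V=10.3598[hold]
k=0: j=0 S=113.1400 intr=0.0000 cont=20.2897 V=20.2897[hold]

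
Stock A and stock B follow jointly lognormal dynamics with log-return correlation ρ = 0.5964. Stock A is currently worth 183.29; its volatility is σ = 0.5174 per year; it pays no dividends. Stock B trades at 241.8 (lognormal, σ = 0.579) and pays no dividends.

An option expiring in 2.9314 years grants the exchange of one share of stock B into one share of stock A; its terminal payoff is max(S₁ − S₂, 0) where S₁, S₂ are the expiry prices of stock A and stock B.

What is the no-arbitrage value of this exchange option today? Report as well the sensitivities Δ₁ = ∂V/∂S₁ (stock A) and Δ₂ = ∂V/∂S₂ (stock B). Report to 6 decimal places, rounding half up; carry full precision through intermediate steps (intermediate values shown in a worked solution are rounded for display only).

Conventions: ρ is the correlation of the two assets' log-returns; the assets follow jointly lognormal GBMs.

σ_eff = √(σ₁² + σ₂² − 2ρσ₁σ₂) = √(0.5174² + 0.579² − 2·0.5964·0.5174·0.579) = 0.495592
d₁ = (ln(S₁/S₂) + (q₂ − q₁ + σ_eff²/2)T) / (σ_eff√T) = (ln(183.29/241.8) + (0.0 − 0.0 + 0.122806)·2.9314) / 0.848519 = 0.097760
d₂ = d₁ − σ_eff√T = 0.097760 − 0.848519 = -0.750759
N(d₁) = 0.538938,  N(d₂) = 0.226399
V = S₁·e^{−q₁T}·N(d₁) − S₂·e^{−q₂T}·N(d₂) = 98.782027 − 54.743216 = 44.038811
Key observation: pricing in stock B-units makes this a unit-strike call on the ratio S₁/S₂ — the risk-free rate cancels and cannot affect the value.
Δ₁ = e^{−q₁T}·N(d₁) = 0.538938;  Δ₂ = −e^{−q₂T}·N(d₂) = -0.226399

exchange price = 44.038811
Δ1 = 0.538938
Δ2 = -0.226399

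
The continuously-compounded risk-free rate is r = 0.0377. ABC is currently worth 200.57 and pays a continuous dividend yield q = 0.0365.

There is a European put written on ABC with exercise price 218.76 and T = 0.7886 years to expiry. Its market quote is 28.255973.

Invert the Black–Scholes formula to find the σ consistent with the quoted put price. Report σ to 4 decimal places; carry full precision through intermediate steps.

At σ = 0.2530 the Black–Scholes value reproduces the quote:
σ√T = 0.253·√0.7886 = 0.224672
d₁ = (ln(S/K) + (r−q+σ²/2)T) / (σ√T) = (ln(200.57/218.76) + (0.0377−0.0365+0.253²/2)·0.7886) / 0.224672 = (-0.086812 + 0.026185) / 0.224672 = -0.269846
d₂ = d₁ − σ√T = -0.269846 − 0.224672 = -0.494518
e^{−rT} = 0.970707
e^{−qT} = 0.971626
N(−d₁) = 0.606361,  N(−d₂) = 0.689530
V = K·e^{−rT}·N(−d₂) − S·e^{−qT}·N(−d₁) = 146.423001 − 118.167028 = 28.255973 (matching the quote); vega is positive throughout, so no other σ reproduces this price

sigma = 0.2530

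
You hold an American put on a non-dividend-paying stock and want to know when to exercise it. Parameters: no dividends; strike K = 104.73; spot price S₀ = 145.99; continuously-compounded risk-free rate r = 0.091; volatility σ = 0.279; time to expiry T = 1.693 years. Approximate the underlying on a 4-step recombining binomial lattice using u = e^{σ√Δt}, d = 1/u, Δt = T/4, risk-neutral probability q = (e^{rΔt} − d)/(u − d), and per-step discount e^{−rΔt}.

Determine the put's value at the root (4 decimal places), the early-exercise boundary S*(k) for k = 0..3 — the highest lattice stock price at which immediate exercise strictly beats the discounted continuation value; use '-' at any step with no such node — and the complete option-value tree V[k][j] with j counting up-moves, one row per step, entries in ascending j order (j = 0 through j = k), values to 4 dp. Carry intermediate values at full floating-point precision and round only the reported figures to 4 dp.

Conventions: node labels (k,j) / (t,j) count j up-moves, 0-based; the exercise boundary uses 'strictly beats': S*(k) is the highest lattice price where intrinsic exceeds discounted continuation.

Δt=0.42325  u=1.19903  d=0.83401  q=0.56232  discount=0.96222
step 4 (expiry): payoffs max(K−S,0) = 34.0972 3.1835 0.0000 0.0000 0.0000
step 3: (k=3,j=0): S=84.6907, K−S=20.0393, hold=16.0823 ⇒ V=20.0393 exercise | (k=3,j=1): S=121.7570, K−S=0.0000, hold=1.3407 ⇒ V=1.3407 continue | (k=3,j=2): S=175.0460, K−S=0.0000, hold=0.0000 ⇒ V=0.0000 continue | (k=3,j=3): S=251.6579, K−S=0.0000, hold=0.0000 ⇒ V=0.0000 continue  boundary S*=84.6907
step 2: (k=2,j=0): S=101.5465, K−S=3.1835, hold=9.1648 ⇒ V=9.1648 continue | (k=2,j=1): S=145.9900, K−S=0.0000, hold=0.5646 ⇒ V=0.5646 continue | (k=2,j=2): S=209.8850, K−S=0.0000, hold=0.0000 ⇒ V=0.0000 continue  boundary S*=-
step 1: (k=1,j=0): S=121.7570, K−S=0.0000, hold=4.1652 ⇒ V=4.1652 continue | (k=1,j=1): S=175.0460, K−S=0.0000, hold=0.2378 ⇒ V=0.2378 continue  boundary S*=-
step 0: (k=0,j=0): S=145.9900, K−S=0.0000, hold=1.8828 ⇒ V=1.8828 continue  boundary S*=-

price = 1.8828
boundary = - - - 84.6907
tree:
1.8828
4.1652 0.2378
9.1648 0.5646 0.0000
20.0393 1.3407 0.0000 0.0000
34.0972 3.1835 0.0000 0.0000 0.0000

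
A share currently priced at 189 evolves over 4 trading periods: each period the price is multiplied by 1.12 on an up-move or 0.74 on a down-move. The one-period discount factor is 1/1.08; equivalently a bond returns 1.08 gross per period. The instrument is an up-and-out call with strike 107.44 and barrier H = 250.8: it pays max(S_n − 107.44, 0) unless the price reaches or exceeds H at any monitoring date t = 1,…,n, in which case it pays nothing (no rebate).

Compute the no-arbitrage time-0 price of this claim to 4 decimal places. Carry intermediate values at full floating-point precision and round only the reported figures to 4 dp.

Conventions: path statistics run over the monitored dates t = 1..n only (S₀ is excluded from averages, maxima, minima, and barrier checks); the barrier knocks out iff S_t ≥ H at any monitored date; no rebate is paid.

price = 15.6818

Set p* = 0.8947 (from d < R < u); the path-dependent value is the discounted p*-expectation over all price paths.
Enumerate all 2^4 = 16 price paths (U = up ×1.12, D = down ×0.74); each path with k up-moves has probability p*^k·(1−p*)^(4−k).
DDDD: M=139.8600, payoff=0.0000, prob=0.000123
UDDD: M=211.6800, payoff=0.0000, prob=0.001044
DUDD: M=156.6432, payoff=0.0000, prob=0.001044
UUDD: M=237.0816, payoff=22.3859, prob=0.008870
DDUD: M=139.8600, payoff=0.0000, prob=0.001044
UDUD: M=211.6800, payoff=22.3859, prob=0.008870
DUUD: M=175.4404, payoff=22.3859, prob=0.008870
UUUD: M=265.5314, payoff=0.0000, prob=0.075398
DDDU: M=139.8600, payoff=0.0000, prob=0.001044
UDDU: M=211.6800, payoff=22.3859, prob=0.008870
DUDU: M=156.6432, payoff=22.3859, prob=0.008870
UUDU: M=237.0816, payoff=89.0532, prob=0.075398
DDUU: M=139.8600, payoff=22.3859, prob=0.008870
UDUU: M=211.6800, payoff=89.0532, prob=0.075398
DUUU: M=196.4932, payoff=89.0532, prob=0.075398
UUUU: M=297.3952, payoff=0.0000, prob=0.640887
Price = Σ prob·payoff / R^4 = 21.334855 / 1.360489 = 15.6818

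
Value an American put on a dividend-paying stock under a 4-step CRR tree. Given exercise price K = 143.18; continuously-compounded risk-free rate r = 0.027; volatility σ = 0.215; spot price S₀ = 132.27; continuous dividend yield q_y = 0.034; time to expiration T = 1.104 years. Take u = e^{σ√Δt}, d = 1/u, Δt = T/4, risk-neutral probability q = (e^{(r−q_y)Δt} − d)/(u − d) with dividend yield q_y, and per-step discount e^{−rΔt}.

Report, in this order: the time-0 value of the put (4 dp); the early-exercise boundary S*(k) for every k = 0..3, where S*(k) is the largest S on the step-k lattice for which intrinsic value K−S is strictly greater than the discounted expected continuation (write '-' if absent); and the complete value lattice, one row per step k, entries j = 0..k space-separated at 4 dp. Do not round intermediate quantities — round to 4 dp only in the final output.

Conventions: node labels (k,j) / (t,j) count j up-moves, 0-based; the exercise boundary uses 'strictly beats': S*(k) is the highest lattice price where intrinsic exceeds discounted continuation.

price = 19.1974
boundary = - - 105.5244 94.2537
tree:
19.1974
27.4333 9.9653
37.6556 16.0328 3.0965
48.9263 25.0777 5.8123 0.0000
58.9932 37.6556 10.9100 0.0000 0.0000

Δt=0.27600  u=1.11958  d=0.89319  q=0.46327  discount=0.99258
step 4 (expiry): payoffs max(K−S,0) = 58.9932 37.6556 10.9100 0.0000 0.0000
step 3: (k=3,j=0): S=94.2537, K−S=48.9263, hold=48.7436 ⇒ V=48.9263 exercise | (k=3,j=1): S=118.1427, K−S=25.0373, hold=25.0777 ⇒ V=25.0777 continue | (k=3,j=2): S=148.0866, K−S=0.0000, hold=5.8123 ⇒ V=5.8123 continue | (k=3,j=3): S=185.6198, K−S=0.0000, hold=0.0000 ⇒ V=0.0000 continue  boundary S*=94.2537
step 2: (k=2,j=0): S=105.5244, K−S=37.6556, hold=37.5968 ⇒ V=37.6556 exercise | (k=2,j=1): S=132.2700, K−S=10.9100, hold=16.0328 ⇒ V=16.0328 continue | (k=2,j=2): S=165.7945, K−S=0.0000, hold=3.0965 ⇒ V=3.0965 continue  boundary S*=105.5244
step 1: (k=1,j=0): S=118.1427, K−S=25.0373, hold=27.4333 ⇒ V=27.4333 continue | (k=1,j=1): S=148.0866, K−S=0.0000, hold=9.9653 ⇒ V=9.9653 continue  boundary S*=-
step 0: (k=0,j=0): S=132.2700, K−S=10.9100, hold=19.1974 ⇒ V=19.1974 continue  boundary S*=-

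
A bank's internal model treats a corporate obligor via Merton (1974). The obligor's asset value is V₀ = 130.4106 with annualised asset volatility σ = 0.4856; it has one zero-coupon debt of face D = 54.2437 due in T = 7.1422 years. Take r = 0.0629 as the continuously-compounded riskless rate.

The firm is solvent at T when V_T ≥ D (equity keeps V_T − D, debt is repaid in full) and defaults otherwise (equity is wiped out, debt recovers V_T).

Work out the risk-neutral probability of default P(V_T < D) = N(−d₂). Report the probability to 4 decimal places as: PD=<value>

With assets at 130.4106 and a single debt payment of 54.2437 at 7.1422 years:
d₁ = [ln(V₀/D) + (r + σ²/2)T] / (σ√T)
   = [ln(130.4106/54.2437) + (0.0629 + 0.5·0.4856²)·7.1422] / (0.4856·√7.1422)
   = [0.877201 + 1.291336] / 1.297761 = 1.670984
d₂ = d₁ − σ√T = 1.670984 − 1.297761 = 0.373223
risk-neutral PD = N(−d₂) = N(-0.373223) = 0.354491

PD=0.3545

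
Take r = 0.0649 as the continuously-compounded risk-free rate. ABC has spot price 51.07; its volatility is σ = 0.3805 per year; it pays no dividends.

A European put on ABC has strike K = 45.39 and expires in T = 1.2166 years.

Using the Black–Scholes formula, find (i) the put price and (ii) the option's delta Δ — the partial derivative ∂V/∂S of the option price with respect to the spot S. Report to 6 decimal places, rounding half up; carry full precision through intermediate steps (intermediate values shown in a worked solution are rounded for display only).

σ√T = 0.3805·√1.2166 = 0.419690
d₁ = (ln(S/K) + (r+σ²/2)T) / (σ√T) = (ln(51.07/45.39) + (0.0649+0.3805²/2)·1.2166) / 0.419690 = (0.117905 + 0.167027) / 0.419690 = 0.678912
d₂ = d₁ − σ√T = 0.678912 − 0.419690 = 0.259222
e^{−rT} = 0.924079
N(−d₁) = 0.248597,  N(−d₂) = 0.397732
Put price V = K·e^{−rT}·N(−d₂) − S·N(−d₁) = 16.682452 − 12.695837 = 3.986615
Δ = −N(−d₁) = -0.248597

price = 3.986615
Δ = -0.248597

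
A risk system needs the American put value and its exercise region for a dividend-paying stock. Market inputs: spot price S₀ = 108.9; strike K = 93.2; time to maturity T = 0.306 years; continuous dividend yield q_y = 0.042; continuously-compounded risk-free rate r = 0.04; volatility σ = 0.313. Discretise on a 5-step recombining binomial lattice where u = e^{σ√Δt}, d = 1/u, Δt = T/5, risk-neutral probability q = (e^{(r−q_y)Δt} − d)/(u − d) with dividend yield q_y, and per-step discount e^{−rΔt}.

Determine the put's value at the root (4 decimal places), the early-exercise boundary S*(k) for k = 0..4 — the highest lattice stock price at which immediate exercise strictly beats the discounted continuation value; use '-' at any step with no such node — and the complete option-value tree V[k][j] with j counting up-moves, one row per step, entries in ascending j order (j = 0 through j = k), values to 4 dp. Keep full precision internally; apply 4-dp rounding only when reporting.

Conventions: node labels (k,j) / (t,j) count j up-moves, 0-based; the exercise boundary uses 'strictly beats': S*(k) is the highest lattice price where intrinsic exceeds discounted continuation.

price = 1.9184
boundary = - - - - 79.8941
tree:
1.9184
3.2376 0.4982
5.3539 0.9602 0.0000
8.6112 1.8506 0.0000 0.0000
13.3059 3.5665 0.0000 0.0000 0.0000
19.2588 6.8737 0.0000 0.0000 0.0000 0.0000

Δt=0.06120  u=1.08051  d=0.92549  q=0.47986  discount=0.99755
step 5 (expiry): payoffs max(K−S,0) = 19.2588 6.8737 0.0000 0.0000 0.0000 0.0000
step 4: (k=4,j=0): S=79.8941, K−S=13.3059, hold=13.2831 ⇒ V=13.3059 exercise | (k=4,j=1): S=93.2763, K−S=0.0000, hold=3.5665 ⇒ V=3.5665 continue | (k=4,j=2): S=108.9000, K−S=0.0000, hold=0.0000 ⇒ V=0.0000 continue | (k=4,j=3): S=127.1406, K−S=0.0000, hold=0.0000 ⇒ V=0.0000 continue | (k=4,j=4): S=148.4366, K−S=0.0000, hold=0.0000 ⇒ V=0.0000 continue  boundary S*=79.8941
step 3: (k=3,j=0): S=86.3263, K−S=6.8737, hold=8.6112 ⇒ V=8.6112 continue | (k=3,j=1): S=100.7859, K−S=0.0000, hold=1.8506 ⇒ V=1.8506 continue | (k=3,j=2): S=117.6674, K−S=0.0000, hold=0.0000 ⇒ V=0.0000 continue | (k=3,j=3): S=137.3766, K−S=0.0000, hold=0.0000 ⇒ V=0.0000 continue  boundary S*=-
step 2: (k=2,j=0): S=93.2763, K−S=0.0000, hold=5.3539 ⇒ V=5.3539 continue | (k=2,j=1): S=108.9000, K−S=0.0000, hold=0.9602 ⇒ V=0.9602 continue | (k=2,j=2): S=127.1406, K−S=0.0000, hold=0.0000 ⇒ V=0.0000 continue  boundary S*=-
step 1: (k=1,j=0): S=100.7859, K−S=0.0000, hold=3.2376 ⇒ V=3.2376 continue | (k=1,j=1): S=117.6674, K−S=0.0000, hold=0.4982 ⇒ V=0.4982 continue  boundary S*=-
step 0: (k=0,j=0): S=108.9000, K−S=0.0000, hold=1.9184 ⇒ V=1.9184 continue  boundary S*=-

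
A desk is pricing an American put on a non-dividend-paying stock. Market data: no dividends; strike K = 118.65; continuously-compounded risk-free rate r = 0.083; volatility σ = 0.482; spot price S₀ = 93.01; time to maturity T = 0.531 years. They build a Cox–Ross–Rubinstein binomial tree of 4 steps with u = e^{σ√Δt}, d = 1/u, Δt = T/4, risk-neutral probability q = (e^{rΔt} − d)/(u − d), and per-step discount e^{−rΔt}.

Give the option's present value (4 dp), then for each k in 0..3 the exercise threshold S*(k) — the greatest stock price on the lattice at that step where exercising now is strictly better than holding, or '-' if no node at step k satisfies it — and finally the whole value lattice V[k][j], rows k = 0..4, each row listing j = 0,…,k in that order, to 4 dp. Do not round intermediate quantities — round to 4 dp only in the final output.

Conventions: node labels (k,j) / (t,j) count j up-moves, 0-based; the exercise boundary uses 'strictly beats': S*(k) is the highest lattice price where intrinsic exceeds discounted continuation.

price = 28.6804
boundary = - 78.0298 65.4623 78.0298
tree:
28.6804
40.6202 16.7845
53.1877 26.8525 6.5854
63.7310 40.6202 12.9942 0.0000
72.5763 53.1877 25.6400 0.0000 0.0000

Δt=0.13275, u=1.19198, d=0.83894, q=0.48759, disc=e^(-rΔt)=0.98904
k=4 terminal: V=max(K-S,0) → 72.5763 53.1877 25.6400 0.0000 0.0000
k=3: j=0 S=54.9190 intr=63.7310 cont=62.4309 V=63.7310[EX]; j=1 S=78.0298 intr=40.6202 cont=39.3201 V=40.6202[EX]; j=2 S=110.8661 intr=7.7839 cont=12.9942 V=12.9942[hold]; j=3 S=157.5204 intr=0.0000 cont=0.0000 V=0.0000[hold]  S*(3)=78.0298
k=2: j=0 S=65.4623 intr=53.1877 cont=51.8875 V=53.1877[EX]; j=1 S=93.0100 intr=25.6400 cont=26.8525 V=26.8525[hold]; j=2 S=132.1502 intr=0.0000 cont=6.5854 V=6.5854[hold]  S*(2)=65.4623
k=1: j=0 S=78.0298 intr=40.6202 cont=39.9048 V=40.6202[EX]; j=1 S=110.8661 intr=7.7839 cont=16.7845 V=16.7845[hold]  S*(1)=78.0298
k=0: j=0 S=93.0100 intr=25.6400 cont=28.6804 V=28.6804[hold]  S*(0)=-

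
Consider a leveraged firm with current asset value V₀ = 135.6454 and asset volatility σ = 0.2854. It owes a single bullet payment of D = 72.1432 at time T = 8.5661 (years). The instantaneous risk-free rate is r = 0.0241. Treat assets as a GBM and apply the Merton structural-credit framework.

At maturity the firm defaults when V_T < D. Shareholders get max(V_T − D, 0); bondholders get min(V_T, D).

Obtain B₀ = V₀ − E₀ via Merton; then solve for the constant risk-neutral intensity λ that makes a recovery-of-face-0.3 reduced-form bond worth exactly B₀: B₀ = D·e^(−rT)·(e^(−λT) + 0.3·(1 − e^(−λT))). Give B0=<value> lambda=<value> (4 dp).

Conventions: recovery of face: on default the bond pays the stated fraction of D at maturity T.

B0=52.8446 lambda=0.0179

With assets at 135.6454 and a single debt payment of 72.1432 at 8.5661 years:
d₁ = [ln(V₀/D) + (r + σ²/2)T] / (σ√T)
   = [ln(135.6454/72.1432) + (0.0241 + 0.5·0.2854²)·8.5661] / (0.2854·√8.5661)
   = [0.631391 + 0.555311] / 0.835306 = 1.420680
d₂ = d₁ − σ√T = 1.420680 − 0.835306 = 0.585374
N(d₁) = 0.922295,  N(d₂) = 0.720852,  e^(−rT) = 0.813473
E₀ = V₀·N(d₁) − D·e^(−rT)·N(d₂)
   = 135.6454·0.922295 − 72.1432·0.813473·0.720852 = 82.800799
B₀ = V₀ − E₀ = 135.6454 − 82.800799 = 52.844601
e^(−λT) = (B₀·e^(rT)/D − 0.3)/(1 − 0.3) = (52.8446·1.229298/72.1432 − 0.3)/0.7 = 0.85779362
λ = −ln(0.85779362)/8.5661 = 0.017907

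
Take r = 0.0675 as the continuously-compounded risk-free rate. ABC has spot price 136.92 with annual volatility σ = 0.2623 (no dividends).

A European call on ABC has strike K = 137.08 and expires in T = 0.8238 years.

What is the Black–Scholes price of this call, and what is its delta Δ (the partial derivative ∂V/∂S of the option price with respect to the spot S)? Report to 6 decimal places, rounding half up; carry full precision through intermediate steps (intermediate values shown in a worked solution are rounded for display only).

σ√T = 0.2623·√0.8238 = 0.238072
d₁ = (ln(S/K) + (r+σ²/2)T) / (σ√T) = (ln(136.92/137.08) + (0.0675+0.2623²/2)·0.8238) / 0.238072 = (-0.001168 + 0.083946) / 0.238072 = 0.347700
d₂ = d₁ − σ√T = 0.347700 − 0.238072 = 0.109628
e^{−rT} = 0.945911
N(d₁) = 0.635967,  N(d₂) = 0.543648
Call price V = S·N(d₁) − K·e^{−rT}·N(d₂) = 87.076651 − 70.492364 = 16.584287
Δ = N(d₁) = 0.635967

price = 16.584287
Δ = 0.635967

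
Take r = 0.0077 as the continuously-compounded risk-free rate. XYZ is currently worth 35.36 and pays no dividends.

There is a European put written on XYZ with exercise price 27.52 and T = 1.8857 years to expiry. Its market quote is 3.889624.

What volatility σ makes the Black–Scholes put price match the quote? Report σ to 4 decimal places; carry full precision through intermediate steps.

At σ = 0.4341 the Black–Scholes value reproduces the quote:
σ√T = 0.4341·√1.8857 = 0.596110
d₁ = (ln(S/K) + (r+σ²/2)T) / (σ√T) = (ln(35.36/27.52) + (0.0077+0.4341²/2)·1.8857) / 0.596110 = (0.250668 + 0.192193) / 0.596110 = 0.742920
d₂ = d₁ − σ√T = 0.742920 − 0.596110 = 0.146810
e^{−rT} = 0.985585
N(−d₁) = 0.228765,  N(−d₂) = 0.441641
V = K·e^{−rT}·N(−d₂) − S·N(−d₁) = 11.978762 − 8.089138 = 3.889624 (matching the quote); vega is positive throughout, so no other σ reproduces this price

sigma = 0.4341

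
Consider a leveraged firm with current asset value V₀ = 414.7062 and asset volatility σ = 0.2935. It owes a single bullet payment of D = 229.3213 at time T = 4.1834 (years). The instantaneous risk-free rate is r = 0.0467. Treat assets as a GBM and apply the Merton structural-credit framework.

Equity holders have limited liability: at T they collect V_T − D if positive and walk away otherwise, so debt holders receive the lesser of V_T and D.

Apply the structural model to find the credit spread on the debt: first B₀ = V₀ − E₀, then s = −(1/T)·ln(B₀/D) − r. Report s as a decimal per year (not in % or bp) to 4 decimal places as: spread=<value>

Work the structural quantities from V₀ = 414.7062 against face 229.3213:
d₁ = [ln(V₀/D) + (r + σ²/2)T] / (σ√T)
   = [ln(414.7062/229.3213) + (0.0467 + 0.5·0.2935²)·4.1834] / (0.2935·√4.1834)
   = [0.592446 + 0.375549] / 0.600306 = 1.612502
d₂ = d₁ − σ√T = 1.612502 − 0.600306 = 1.012196
N(d₁) = 0.946574,  N(d₂) = 0.844278,  e^(−rT) = 0.822535
E₀ = V₀·N(d₁) − D·e^(−rT)·N(d₂)
   = 414.7062·0.946574 − 229.3213·0.822535·0.844278 = 233.298313
B₀ = V₀ − E₀ = 414.7062 − 233.298313 = 181.407887
spread = −(1/T)·ln(B₀/D) − r = −(1/4.1834)·ln(181.407887/229.3213) − 0.0467 = 0.00932526

spread=0.0093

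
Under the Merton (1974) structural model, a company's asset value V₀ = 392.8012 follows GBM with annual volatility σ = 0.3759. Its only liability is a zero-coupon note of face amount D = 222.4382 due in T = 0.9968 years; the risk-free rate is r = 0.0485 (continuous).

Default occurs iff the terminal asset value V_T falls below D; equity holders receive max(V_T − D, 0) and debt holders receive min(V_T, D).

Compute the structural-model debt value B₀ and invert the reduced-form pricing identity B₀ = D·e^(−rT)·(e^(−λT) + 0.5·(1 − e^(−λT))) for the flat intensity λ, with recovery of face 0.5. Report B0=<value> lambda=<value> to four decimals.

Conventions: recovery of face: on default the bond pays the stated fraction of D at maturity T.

Apply the equity-as-call identities (strike 222.4382, horizon 0.9968 years):
d₁ = [ln(V₀/D) + (r + σ²/2)T] / (σ√T)
   = [ln(392.8012/222.4382) + (0.0485 + 0.5·0.3759²)·0.9968] / (0.3759·√0.9968)
   = [0.568654 + 0.118769] / 0.375298 = 1.831673
d₂ = d₁ − σ√T = 1.831673 − 0.375298 = 1.456375
N(d₁) = 0.966500,  N(d₂) = 0.927356,  e^(−rT) = 0.952805
E₀ = V₀·N(d₁) − D·e^(−rT)·N(d₂)
   = 392.8012·0.966500 − 222.4382·0.952805·0.927356 = 183.098351
B₀ = V₀ − E₀ = 392.8012 − 183.098351 = 209.702849
e^(−λT) = (B₀·e^(rT)/D − 0.5)/(1 − 0.5) = (209.7028·1.049532/222.4382 − 0.5)/0.5 = 0.97888580
λ = −ln(0.97888580)/0.9968 = 0.021409

B0=209.7028 lambda=0.0214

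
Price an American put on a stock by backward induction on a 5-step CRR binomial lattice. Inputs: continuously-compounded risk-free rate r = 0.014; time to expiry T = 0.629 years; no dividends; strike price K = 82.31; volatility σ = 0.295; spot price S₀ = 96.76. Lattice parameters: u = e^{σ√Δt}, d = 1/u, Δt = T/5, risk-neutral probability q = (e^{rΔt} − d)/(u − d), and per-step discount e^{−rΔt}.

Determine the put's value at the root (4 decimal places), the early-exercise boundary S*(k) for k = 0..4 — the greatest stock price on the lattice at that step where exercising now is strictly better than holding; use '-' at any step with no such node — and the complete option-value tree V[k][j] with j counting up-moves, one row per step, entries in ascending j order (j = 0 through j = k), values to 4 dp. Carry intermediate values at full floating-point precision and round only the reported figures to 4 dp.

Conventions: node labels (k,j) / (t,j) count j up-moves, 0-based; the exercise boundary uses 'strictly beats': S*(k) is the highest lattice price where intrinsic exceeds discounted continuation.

params: Δt=0.12580 u=1.11030 d=0.90066 q=0.48227 e^(-rΔt)=0.99824
t_5 payoffs: 24.9655 11.6175 0.0000 0.0000 0.0000 0.0000
t_4: node(4,0) S=63.6696 payoff=18.6404 vs cont=18.4955 → 18.6404 [stop]  node(4,1) S=78.4900 payoff=3.8200 vs cont=6.0041 → 6.0041 [wait]  node(4,2) S=96.7600 payoff=0.0000 vs cont=0.0000 → 0.0000 [wait]  node(4,3) S=119.2827 payoff=0.0000 vs cont=0.0000 → 0.0000 [wait]  node(4,4) S=147.0481 payoff=0.0000 vs cont=0.0000 → 0.0000 [wait]  ⇒ S*(4)=63.6696
t_3: node(3,0) S=70.6925 payoff=11.6175 vs cont=12.5241 → 12.5241 [wait]  node(3,1) S=87.1475 payoff=0.0000 vs cont=3.1030 → 3.1030 [wait]  node(3,2) S=107.4328 payoff=0.0000 vs cont=0.0000 → 0.0000 [wait]  node(3,3) S=132.4398 payoff=0.0000 vs cont=0.0000 → 0.0000 [wait]  ⇒ S*(3)=-
t_2: node(2,0) S=78.4900 payoff=3.8200 vs cont=7.9665 → 7.9665 [wait]  node(2,1) S=96.7600 payoff=0.0000 vs cont=1.6037 → 1.6037 [wait]  node(2,2) S=119.2827 payoff=0.0000 vs cont=0.0000 → 0.0000 [wait]  ⇒ S*(2)=-
t_1: node(1,0) S=87.1475 payoff=0.0000 vs cont=4.8893 → 4.8893 [wait]  node(1,1) S=107.4328 payoff=0.0000 vs cont=0.8288 → 0.8288 [wait]  ⇒ S*(1)=-
t_0: node(0,0) S=96.7600 payoff=0.0000 vs cont=2.9259 → 2.9259 [wait]  ⇒ S*(0)=-

price = 2.9259
boundary = - - - - 63.6696
tree:
2.9259
4.8893 0.8288
7.9665 1.6037 0.0000
12.5241 3.1030 0.0000 0.0000
18.6404 6.0041 0.0000 0.0000 0.0000
24.9655 11.6175 0.0000 0.0000 0.0000 0.0000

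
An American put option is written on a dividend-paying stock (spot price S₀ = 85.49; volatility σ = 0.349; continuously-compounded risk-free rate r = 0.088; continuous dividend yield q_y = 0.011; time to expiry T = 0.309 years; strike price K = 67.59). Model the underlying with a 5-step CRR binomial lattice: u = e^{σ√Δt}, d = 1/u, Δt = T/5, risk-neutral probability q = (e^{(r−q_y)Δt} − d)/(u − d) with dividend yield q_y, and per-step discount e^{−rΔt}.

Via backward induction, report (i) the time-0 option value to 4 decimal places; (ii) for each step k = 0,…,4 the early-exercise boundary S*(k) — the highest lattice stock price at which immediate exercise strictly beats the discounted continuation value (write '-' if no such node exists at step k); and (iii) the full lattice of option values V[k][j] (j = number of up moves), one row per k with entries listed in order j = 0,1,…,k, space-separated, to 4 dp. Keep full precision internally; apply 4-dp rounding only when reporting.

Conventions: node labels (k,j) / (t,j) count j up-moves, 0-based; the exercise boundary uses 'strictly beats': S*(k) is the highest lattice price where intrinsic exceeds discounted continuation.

price = 0.6171
boundary = - - - - 60.4224
tree:
0.6171
1.1544 0.0987
2.1429 0.2009 0.0000
3.9414 0.4086 0.0000 0.0000
7.1676 0.8313 0.0000 0.0000 0.0000
12.1889 1.6913 0.0000 0.0000 0.0000 0.0000

Δt=0.06180, u=1.09063, d=0.91690, q=0.50578, disc=e^(-rΔt)=0.99458
k=5 terminal: V=max(K-S,0) → 12.1889 1.6913 0.0000 0.0000 0.0000 0.0000
k=4: j=0 S=60.4224 intr=7.1676 cont=6.8421 V=7.1676[EX]; j=1 S=71.8715 intr=0.0000 cont=0.8313 V=0.8313[hold]; j=2 S=85.4900 intr=0.0000 cont=0.0000 V=0.0000[hold]; j=3 S=101.6890 intr=0.0000 cont=0.0000 V=0.0000[hold]; j=4 S=120.9575 intr=0.0000 cont=0.0000 V=0.0000[hold]  S*(4)=60.4224
k=3: j=0 S=65.8987 intr=1.6913 cont=3.9414 V=3.9414[hold]; j=1 S=78.3855 intr=0.0000 cont=0.4086 V=0.4086[hold]; j=2 S=93.2384 intr=0.0000 cont=0.0000 V=0.0000[hold]; j=3 S=110.9056 intr=0.0000 cont=0.0000 V=0.0000[hold]  S*(3)=-
k=2: j=0 S=71.8715 intr=0.0000 cont=2.1429 V=2.1429[hold]; j=1 S=85.4900 intr=0.0000 cont=0.2009 V=0.2009[hold]; j=2 S=101.6890 intr=0.0000 cont=0.0000 V=0.0000[hold]  S*(2)=-
k=1: j=0 S=78.3855 intr=0.0000 cont=1.1544 V=1.1544[hold]; j=1 S=93.2384 intr=0.0000 cont=0.0987 V=0.0987[hold]  S*(1)=-
k=0: j=0 S=85.4900 intr=0.0000 cont=0.6171 V=0.6171[hold]  S*(0)=-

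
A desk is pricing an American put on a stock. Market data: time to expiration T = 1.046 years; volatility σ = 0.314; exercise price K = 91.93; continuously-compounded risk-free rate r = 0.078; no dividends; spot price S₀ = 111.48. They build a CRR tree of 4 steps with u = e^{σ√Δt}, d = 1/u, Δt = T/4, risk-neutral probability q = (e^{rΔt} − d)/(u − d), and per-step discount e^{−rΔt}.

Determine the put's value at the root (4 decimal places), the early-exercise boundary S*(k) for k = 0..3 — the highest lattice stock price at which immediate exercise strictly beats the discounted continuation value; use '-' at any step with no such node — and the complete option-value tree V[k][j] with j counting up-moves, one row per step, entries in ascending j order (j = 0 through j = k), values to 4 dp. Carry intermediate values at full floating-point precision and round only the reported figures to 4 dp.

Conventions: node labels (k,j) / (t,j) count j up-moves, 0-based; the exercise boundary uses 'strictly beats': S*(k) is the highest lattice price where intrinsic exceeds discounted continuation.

price = 4.0737
boundary = - - - 68.8640
tree:
4.0737
7.4945 1.1243
13.4126 2.4099 0.0000
23.0660 5.1653 0.0000 0.0000
33.2814 11.0712 0.0000 0.0000 0.0000

Δt=0.26150, u=1.17418, d=0.85166, q=0.52383, disc=e^(-rΔt)=0.97981
k=4 terminal: V=max(K-S,0) → 33.2814 11.0712 0.0000 0.0000 0.0000
k=3: j=0 S=68.8640 intr=23.0660 cont=21.2099 V=23.0660[EX]; j=1 S=94.9428 intr=0.0000 cont=5.1653 V=5.1653[hold]; j=2 S=130.8976 intr=0.0000 cont=0.0000 V=0.0000[hold]; j=3 S=180.4685 intr=0.0000 cont=0.0000 V=0.0000[hold]  S*(3)=68.8640
k=2: j=0 S=80.8588 intr=11.0712 cont=13.4126 V=13.4126[hold]; j=1 S=111.4800 intr=0.0000 cont=2.4099 V=2.4099[hold]; j=2 S=153.6974 intr=0.0000 cont=0.0000 V=0.0000[hold]  S*(2)=-
k=1: j=0 S=94.9428 intr=0.0000 cont=7.4945 V=7.4945[hold]; j=1 S=130.8976 intr=0.0000 cont=1.1243 V=1.1243[hold]  S*(1)=-
k=0: j=0 S=111.4800 intr=0.0000 cont=4.0737 V=4.0737[hold]  S*(0)=-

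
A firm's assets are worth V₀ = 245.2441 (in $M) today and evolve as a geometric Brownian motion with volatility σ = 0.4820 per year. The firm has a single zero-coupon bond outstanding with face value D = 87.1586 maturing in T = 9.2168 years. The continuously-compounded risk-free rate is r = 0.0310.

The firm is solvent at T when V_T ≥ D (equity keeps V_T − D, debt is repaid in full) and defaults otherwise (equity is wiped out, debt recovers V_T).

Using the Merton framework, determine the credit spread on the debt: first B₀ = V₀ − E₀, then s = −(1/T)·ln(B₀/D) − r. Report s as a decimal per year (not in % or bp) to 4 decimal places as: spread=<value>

spread=0.0299

Work the structural quantities from V₀ = 245.2441 against face 87.1586:
d₁ = [ln(V₀/D) + (r + σ²/2)T] / (σ√T)
   = [ln(245.2441/87.1586) + (0.0310 + 0.5·0.4820²)·9.2168] / (0.4820·√9.2168)
   = [1.034525 + 1.356363] / 1.463313 = 1.633887
d₂ = d₁ − σ√T = 1.633887 − 1.463313 = 0.170574
N(d₁) = 0.948859,  N(d₂) = 0.567721,  e^(−rT) = 0.751472
E₀ = V₀·N(d₁) − D·e^(−rT)·N(d₂)
   = 245.2441·0.948859 − 87.1586·0.751472·0.567721 = 195.517833
B₀ = V₀ − E₀ = 245.2441 − 195.517833 = 49.726267
spread = −(1/T)·ln(B₀/D) − r = −(1/9.2168)·ln(49.726267/87.1586) − 0.0310 = 0.02988839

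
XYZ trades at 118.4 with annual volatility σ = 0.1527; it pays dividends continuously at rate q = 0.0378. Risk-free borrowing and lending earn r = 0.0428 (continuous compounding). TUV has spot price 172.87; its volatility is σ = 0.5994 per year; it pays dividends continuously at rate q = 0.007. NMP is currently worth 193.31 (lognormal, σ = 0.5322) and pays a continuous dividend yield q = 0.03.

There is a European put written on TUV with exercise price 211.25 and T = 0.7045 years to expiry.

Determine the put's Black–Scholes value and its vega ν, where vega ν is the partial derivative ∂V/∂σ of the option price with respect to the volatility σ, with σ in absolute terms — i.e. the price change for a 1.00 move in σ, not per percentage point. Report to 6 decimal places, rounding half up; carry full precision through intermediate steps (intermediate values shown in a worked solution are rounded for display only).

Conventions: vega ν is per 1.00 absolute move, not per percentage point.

price = 56.111191
ν = 57.331290

σ√T = 0.5994·√0.7045 = 0.503103
d₁ = (ln(S/K) + (r−q+σ²/2)T) / (σ√T) = (ln(172.87/211.25) + (0.0428−0.007+0.5994²/2)·0.7045) / 0.503103 = (-0.200502 + 0.151778) / 0.503103 = -0.096848
d₂ = d₁ − σ√T = -0.096848 − 0.503103 = -0.599952
e^{−rT} = 0.970297
e^{−qT} = 0.995081
N(−d₁) = 0.538577,  N(−d₂) = 0.725731
Put price V = K·e^{−rT}·N(−d₂) − S·e^{−qT}·N(−d₁) = 148.756923 − 92.645732 = 56.111191
φ(d₁) = (1/√(2π))·e^{−d₁²/2} = 0.397076
ν = S·e^{−qT}·φ(d₁)·√T = 57.331290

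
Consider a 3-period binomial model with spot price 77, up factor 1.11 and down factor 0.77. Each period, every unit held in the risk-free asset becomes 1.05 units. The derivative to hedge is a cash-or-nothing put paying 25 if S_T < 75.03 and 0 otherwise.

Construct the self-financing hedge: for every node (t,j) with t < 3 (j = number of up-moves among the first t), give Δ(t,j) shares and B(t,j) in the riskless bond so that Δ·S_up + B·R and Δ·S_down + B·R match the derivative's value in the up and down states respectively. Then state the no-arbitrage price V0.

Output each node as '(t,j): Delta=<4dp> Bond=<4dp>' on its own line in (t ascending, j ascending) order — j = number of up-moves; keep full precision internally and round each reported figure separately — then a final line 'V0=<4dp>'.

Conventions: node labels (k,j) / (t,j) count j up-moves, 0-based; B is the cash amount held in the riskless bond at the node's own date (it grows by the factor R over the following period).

(0,0): Delta=-0.5874 Bond=54.7657
(1,0): Delta=0.0000 Bond=22.6757
(1,1): Delta=-0.6747 Bond=64.9672
(2,0): Delta=0.0000 Bond=23.8095
(2,1): Delta=0.0000 Bond=23.8095
(2,2): Delta=-0.7750 Bond=77.7311
V0=9.5342

Arbitrage-free pricing uses the up-move probability p* = (R−d)/(u−d) = 0.8235, discounting each step at R = 1.05.
Expiry values: V(3,0)=25.0000, V(3,1)=25.0000, V(3,2)=25.0000, V(3,3)=0.0000
  t=2,j=0: stock 45.6533 → up 50.6752 (V=25.0000), down 35.1530 (V=25.0000). Price 23.8095; hedge Δ=0.0000, bond B=23.8095.
  t=2,j=1: stock 65.8119 → up 73.0512 (V=25.0000), down 50.6752 (V=25.0000). Price 23.8095; hedge Δ=0.0000, bond B=23.8095.
  t=2,j=2: stock 94.8717 → up 105.3076 (V=0.0000), down 73.0512 (V=25.0000). Price 4.2017; hedge Δ=-0.7750, bond B=77.7311.
  t=1,j=0: stock 59.2900 → up 65.8119 (V=23.8095), down 45.6533 (V=23.8095). Price 22.6757; hedge Δ=0.0000, bond B=22.6757.
  t=1,j=1: stock 85.4700 → up 94.8717 (V=4.2017), down 65.8119 (V=23.8095). Price 7.2970; hedge Δ=-0.6747, bond B=64.9672.
  t=0,j=0: stock 77.0000 → up 85.4700 (V=7.2970), down 59.2900 (V=22.6757). Price 9.5342; hedge Δ=-0.5874, bond B=54.7657.
Check: Δ(0,0)·S0 + B(0,0) = 9.5342 = V0.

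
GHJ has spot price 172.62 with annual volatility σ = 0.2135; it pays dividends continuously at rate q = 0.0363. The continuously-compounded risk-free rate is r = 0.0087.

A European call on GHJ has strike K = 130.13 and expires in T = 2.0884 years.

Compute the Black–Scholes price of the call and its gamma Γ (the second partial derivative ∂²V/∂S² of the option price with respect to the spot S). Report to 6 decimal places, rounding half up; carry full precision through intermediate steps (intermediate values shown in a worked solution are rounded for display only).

price = 38.189933
Γ = 0.004701

σ√T = 0.2135·√2.0884 = 0.308535
d₁ = (ln(S/K) + (r−q+σ²/2)T) / (σ√T) = (ln(172.62/130.13) + (0.0087−0.0363+0.2135²/2)·2.0884) / 0.308535 = (0.282559 − 0.010043) / 0.308535 = 0.883257
d₂ = d₁ − σ√T = 0.883257 − 0.308535 = 0.574722
e^{−rT} = 0.981995
e^{−qT} = 0.926993
N(d₁) = 0.811451,  N(d₂) = 0.717260
Call price V = S·e^{−qT}·N(d₁) − K·e^{−rT}·N(d₂) = 129.846471 − 91.656538 = 38.189933
φ(d₁) = (1/√(2π))·e^{−d₁²/2} = 0.270087
Γ = e^{−qT}·φ(d₁) / (S·σ·√T) = 0.004701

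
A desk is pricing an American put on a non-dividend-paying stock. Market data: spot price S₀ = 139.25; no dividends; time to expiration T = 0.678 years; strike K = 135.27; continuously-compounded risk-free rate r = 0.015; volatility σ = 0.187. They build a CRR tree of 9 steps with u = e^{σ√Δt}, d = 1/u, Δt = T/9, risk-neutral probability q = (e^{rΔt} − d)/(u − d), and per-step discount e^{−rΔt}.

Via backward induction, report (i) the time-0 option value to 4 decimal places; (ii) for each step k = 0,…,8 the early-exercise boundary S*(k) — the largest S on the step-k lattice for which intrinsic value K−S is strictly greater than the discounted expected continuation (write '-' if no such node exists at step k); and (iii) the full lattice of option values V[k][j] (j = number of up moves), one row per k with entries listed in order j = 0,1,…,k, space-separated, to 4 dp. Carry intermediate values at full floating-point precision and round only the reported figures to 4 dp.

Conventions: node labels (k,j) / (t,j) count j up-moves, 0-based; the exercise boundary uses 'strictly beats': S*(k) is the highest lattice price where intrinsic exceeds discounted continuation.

Δt=0.07533, u=1.05267, d=0.94997, q=0.49818, disc=e^(-rΔt)=0.99887
k=9 terminal: V=max(K-S,0) → 47.5334 38.0486 27.5385 15.8922 2.9868 0.0000 0.0000 0.0000 0.0000 0.0000
k=8: j=0 S=92.3573 intr=42.9127 cont=42.7599 V=42.9127[EX]; j=1 S=102.3416 intr=32.9284 cont=32.7756 V=32.9284[EX]; j=2 S=113.4053 intr=21.8647 cont=21.7120 V=21.8647[EX]; j=3 S=125.6650 intr=9.6050 cont=9.4523 V=9.6050[EX]; j=4 S=139.2500 intr=0.0000 cont=1.4971 V=1.4971[hold]; j=5 S=154.3036 intr=0.0000 cont=0.0000 V=0.0000[hold]; j=6 S=170.9847 intr=0.0000 cont=0.0000 V=0.0000[hold]; j=7 S=189.4690 intr=0.0000 cont=0.0000 V=0.0000[hold]; j=8 S=209.9515 intr=0.0000 cont=0.0000 V=0.0000[hold]  S*(8)=125.6650
k=7: j=0 S=97.2214 intr=38.0486 cont=37.8958 V=38.0486[EX]; j=1 S=107.7315 intr=27.5385 cont=27.3857 V=27.5385[EX]; j=2 S=119.3778 intr=15.8922 cont=15.7394 V=15.8922[EX]; j=3 S=132.2832 intr=2.9868 cont=5.5595 V=5.5595[hold]; j=4 S=146.5837 intr=0.0000 cont=0.7504 V=0.7504[hold]; j=5 S=162.4302 intr=0.0000 cont=0.0000 V=0.0000[hold]; j=6 S=179.9897 intr=0.0000 cont=0.0000 V=0.0000[hold]; j=7 S=199.4475 intr=0.0000 cont=0.0000 V=0.0000[hold]  S*(7)=119.3778
k=6: j=0 S=102.3416 intr=32.9284 cont=32.7756 V=32.9284[EX]; j=1 S=113.4053 intr=21.8647 cont=21.7120 V=21.8647[EX]; j=2 S=125.6650 intr=9.6050 cont=10.7325 V=10.7325[hold]; j=3 S=139.2500 intr=0.0000 cont=3.1602 V=3.1602[hold]; j=4 S=154.3036 intr=0.0000 cont=0.3762 V=0.3762[hold]; j=5 S=170.9847 intr=0.0000 cont=0.0000 V=0.0000[hold]; j=6 S=189.4690 intr=0.0000 cont=0.0000 V=0.0000[hold]  S*(6)=113.4053
k=5: j=0 S=107.7315 intr=27.5385 cont=27.3857 V=27.5385[EX]; j=1 S=119.3778 intr=15.8922 cont=16.3004 V=16.3004[hold]; j=2 S=132.2832 intr=2.9868 cont=6.9523 V=6.9523[hold]; j=3 S=146.5837 intr=0.0000 cont=1.7712 V=1.7712[hold]; j=4 S=162.4302 intr=0.0000 cont=0.1886 V=0.1886[hold]; j=5 S=179.9897 intr=0.0000 cont=0.0000 V=0.0000[hold]  S*(5)=107.7315
k=4: j=0 S=113.4053 intr=21.8647 cont=21.9151 V=21.9151[hold]; j=1 S=125.6650 intr=9.6050 cont=11.6302 V=11.6302[hold]; j=2 S=139.2500 intr=0.0000 cont=4.3662 V=4.3662[hold]; j=3 S=154.3036 intr=0.0000 cont=0.9817 V=0.9817[hold]; j=4 S=170.9847 intr=0.0000 cont=0.0945 V=0.0945[hold]  S*(4)=-
k=3: j=0 S=119.3778 intr=15.8922 cont=16.7724 V=16.7724[hold]; j=1 S=132.2832 intr=2.9868 cont=8.0024 V=8.0024[hold]; j=2 S=146.5837 intr=0.0000 cont=2.6771 V=2.6771[hold]; j=3 S=162.4302 intr=0.0000 cont=0.5391 V=0.5391[hold]  S*(3)=-
k=2: j=0 S=125.6650 intr=9.6050 cont=12.3893 V=12.3893[hold]; j=1 S=139.2500 intr=0.0000 cont=5.3434 V=5.3434[hold]; j=2 S=154.3036 intr=0.0000 cont=1.6102 V=1.6102[hold]  S*(2)=-
k=1: j=0 S=132.2832 intr=2.9868 cont=8.8691 V=8.8691[hold]; j=1 S=146.5837 intr=0.0000 cont=3.4796 V=3.4796[hold]  S*(1)=-
k=0: j=0 S=139.2500 intr=0.0000 cont=6.1772 V=6.1772[hold]  S*(0)=-

price = 6.1772
boundary = - - - - - 107.7315 113.4053 119.3778 125.6650
tree:
6.1772
8.8691 3.4796
12.3893 5.3434 1.6102
16.7724 8.0024 2.6771 0.5391
21.9151 11.6302 4.3662 0.9817 0.0945
27.5385 16.3004 6.9523 1.7712 0.1886 0.0000
32.9284 21.8647 10.7325 3.1602 0.3762 0.0000 0.0000
38.0486 27.5385 15.8922 5.5595 0.7504 0.0000 0.0000 0.0000
42.9127 32.9284 21.8647 9.6050 1.4971 0.0000 0.0000 0.0000 0.0000
47.5334 38.0486 27.5385 15.8922 2.9868 0.0000 0.0000 0.0000 0.0000 0.0000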